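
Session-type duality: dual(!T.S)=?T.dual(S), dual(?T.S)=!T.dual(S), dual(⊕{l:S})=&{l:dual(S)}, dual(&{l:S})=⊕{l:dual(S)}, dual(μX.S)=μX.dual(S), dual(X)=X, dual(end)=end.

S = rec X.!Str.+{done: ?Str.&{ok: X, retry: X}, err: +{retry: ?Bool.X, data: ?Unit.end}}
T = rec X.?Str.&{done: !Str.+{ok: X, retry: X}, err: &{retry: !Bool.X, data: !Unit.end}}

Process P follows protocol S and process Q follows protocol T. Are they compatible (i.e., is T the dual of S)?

YES

rec X | rec X  ok (binder kept)
  !Str | ?Str  ok
    +{done,err} | &{done,err}  ok labels match
      case done:
        ?Str | !Str  ok
          &{ok,retry} | +{ok,retry}  ok labels match
            case ok:
              X | X  ok
            case retry:
              X | X  ok
      case err:
        +{retry,data} | &{retry,data}  ok labels match
          case retry:
            ?Bool | !Bool  ok
              X | X  ok
          case data:
            ?Unit | !Unit  ok
              end | end  ok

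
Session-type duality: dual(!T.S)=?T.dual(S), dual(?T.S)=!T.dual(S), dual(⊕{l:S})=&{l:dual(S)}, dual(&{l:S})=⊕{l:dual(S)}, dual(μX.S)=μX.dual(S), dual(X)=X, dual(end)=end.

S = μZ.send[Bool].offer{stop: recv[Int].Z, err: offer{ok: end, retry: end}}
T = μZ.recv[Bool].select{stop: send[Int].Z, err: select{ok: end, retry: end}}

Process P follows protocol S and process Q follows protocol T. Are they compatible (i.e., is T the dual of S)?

YES

μZ | μZ  match (rec unchanged)
  send[Bool] | recv[Bool]  match
    offer{stop,err} | select{stop,err}  match labels match
      • stop:
        recv[Int] | send[Int]  match
          Z | Z  match
      • err:
        offer{ok,retry} | select{ok,retry}  match labels match
          • ok:
            end | end  match
          • retry:
            end | end  match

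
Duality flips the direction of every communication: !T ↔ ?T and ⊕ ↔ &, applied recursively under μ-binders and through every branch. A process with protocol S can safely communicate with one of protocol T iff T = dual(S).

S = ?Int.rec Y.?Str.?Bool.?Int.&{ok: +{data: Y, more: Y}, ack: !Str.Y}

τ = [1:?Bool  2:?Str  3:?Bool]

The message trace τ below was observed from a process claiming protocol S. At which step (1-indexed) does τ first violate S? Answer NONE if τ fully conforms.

@1 got ?Bool, protocol expects ?Int  ✗

1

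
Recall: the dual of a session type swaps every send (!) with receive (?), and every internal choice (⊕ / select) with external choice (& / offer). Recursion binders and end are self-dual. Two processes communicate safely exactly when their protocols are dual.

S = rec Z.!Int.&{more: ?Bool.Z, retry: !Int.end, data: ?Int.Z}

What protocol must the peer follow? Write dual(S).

rec Z.?Int.+{more: !Bool.Z, retry: ?Int.end, data: !Int.Z}

rec Z = rec Z  (μ self-dual)
  !Int = ?Int
    &{more,retry,data} = +{more,retry,data}  (external→internal)
      • more:
        ?Bool = !Bool
          dual(Z) = Z
      • retry:
        !Int = ?Int
          dual(end) = end
      • data:
        ?Int = !Int
          dual(Z) = Z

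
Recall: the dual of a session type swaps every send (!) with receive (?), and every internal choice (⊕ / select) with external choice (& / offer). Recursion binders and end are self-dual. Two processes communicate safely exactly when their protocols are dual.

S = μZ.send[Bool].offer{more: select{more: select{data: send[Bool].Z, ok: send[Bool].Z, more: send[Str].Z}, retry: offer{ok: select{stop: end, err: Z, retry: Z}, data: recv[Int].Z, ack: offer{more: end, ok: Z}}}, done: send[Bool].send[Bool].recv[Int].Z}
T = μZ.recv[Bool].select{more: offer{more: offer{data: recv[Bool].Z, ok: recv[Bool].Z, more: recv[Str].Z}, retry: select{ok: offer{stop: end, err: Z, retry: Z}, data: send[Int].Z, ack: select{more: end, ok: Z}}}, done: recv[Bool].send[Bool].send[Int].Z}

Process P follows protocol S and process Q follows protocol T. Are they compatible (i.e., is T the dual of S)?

NO

μZ ‖ μZ  match (binder kept)
  send[Bool] ‖ recv[Bool]  match
    offer{more,done} ‖ select{more,done}  match label sets agree
      • more:
        select{more,retry} ‖ offer{more,retry}  match label sets agree
          • more:
            select{data,ok,more} ‖ offer{data,ok,more}  match label sets agree
              • data:
                send[Bool] ‖ recv[Bool]  match
                  Z ‖ Z  match
              • ok:
                send[Bool] ‖ recv[Bool]  match
                  Z ‖ Z  match
              • more:
                send[Str] ‖ recv[Str]  match
                  Z ‖ Z  match
          • retry:
            offer{ok,data,ack} ‖ select{ok,data,ack}  match label sets agree
              • ok:
                select{stop,err,retry} ‖ offer{stop,err,retry}  match label sets agree
                  • stop:
                    end ‖ end  match
                  • err:
                    Z ‖ Z  match
                  • retry:
                    Z ‖ Z  match
              • data:
                recv[Int] ‖ send[Int]  match
                  Z ‖ Z  match
              • ack:
                offer{more,ok} ‖ select{more,ok}  match label sets agree
                  • more:
                    end ‖ end  match
                  • ok:
                    Z ‖ Z  match
      • done:
        send[Bool] ‖ recv[Bool]  match
          send[Bool] ‖ send[Bool]  ✗ same direction on both sides — not dual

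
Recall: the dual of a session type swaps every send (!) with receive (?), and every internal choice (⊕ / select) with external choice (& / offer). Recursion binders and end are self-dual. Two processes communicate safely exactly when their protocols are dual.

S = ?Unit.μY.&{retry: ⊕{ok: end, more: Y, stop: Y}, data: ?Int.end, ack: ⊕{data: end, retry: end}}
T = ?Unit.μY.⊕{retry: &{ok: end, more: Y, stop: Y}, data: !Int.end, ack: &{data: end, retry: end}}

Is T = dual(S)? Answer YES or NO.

?Unit vs ?Unit  ✗ same direction on both sides — not dual

NO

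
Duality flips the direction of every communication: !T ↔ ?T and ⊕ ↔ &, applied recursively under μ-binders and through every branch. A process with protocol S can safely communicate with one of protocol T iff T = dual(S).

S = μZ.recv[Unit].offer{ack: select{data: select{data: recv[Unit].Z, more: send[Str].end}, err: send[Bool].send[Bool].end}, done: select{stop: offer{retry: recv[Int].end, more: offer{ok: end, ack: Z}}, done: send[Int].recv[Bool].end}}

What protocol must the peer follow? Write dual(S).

μZ = μZ  (μ self-dual)
  recv[Unit] = send[Unit]
    offer{ack,done} = select{ack,done}  (&→⊕)
      case ack:
        select{data,err} = offer{data,err}  (⊕→&)
          case data:
            select{data,more} = offer{data,more}  (⊕→&)
              case data:
                recv[Unit] = send[Unit]
                  Z ↦ Z
              case more:
                send[Str] = recv[Str]
                  end ↦ end
          case err:
            send[Bool] = recv[Bool]
              send[Bool] = recv[Bool]
                end ↦ end
      case done:
        select{stop,done} = offer{stop,done}  (⊕→&)
          case stop:
            offer{retry,more} = select{retry,more}  (&→⊕)
              case retry:
                recv[Int] = send[Int]
                  end ↦ end
              case more:
                offer{ok,ack} = select{ok,ack}  (&→⊕)
                  case ok:
                    end ↦ end
                  case ack:
                    Z ↦ Z
          case done:
            send[Int] = recv[Int]
              recv[Bool] = send[Bool]
                end ↦ end

μZ.send[Unit].select{ack: offer{data: offer{data: send[Unit].Z, more: recv[Str].end}, err: recv[Bool].recv[Bool].end}, done: offer{stop: select{retry: send[Int].end, more: select{ok: end, ack: Z}}, done: recv[Int].send[Bool].end}}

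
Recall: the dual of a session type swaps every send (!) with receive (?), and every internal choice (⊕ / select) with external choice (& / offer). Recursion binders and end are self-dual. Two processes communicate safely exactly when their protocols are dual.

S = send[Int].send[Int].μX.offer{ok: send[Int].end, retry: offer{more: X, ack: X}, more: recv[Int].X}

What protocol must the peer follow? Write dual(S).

recv[Int].recv[Int].μX.select{ok: recv[Int].end, retry: select{more: X, ack: X}, more: send[Int].X}

send[Int] → recv[Int]
  send[Int] → recv[Int]
    μX → μX  (rec unchanged)
      offer{ok,retry,more} → select{ok,retry,more}  (offer→select)
        • ok:
          send[Int] → recv[Int]
            end ↦ end
        • retry:
          offer{more,ack} → select{more,ack}  (offer→select)
            • more:
              X ↦ X
            • ack:
              X ↦ X
        • more:
          recv[Int] → send[Int]
            X ↦ X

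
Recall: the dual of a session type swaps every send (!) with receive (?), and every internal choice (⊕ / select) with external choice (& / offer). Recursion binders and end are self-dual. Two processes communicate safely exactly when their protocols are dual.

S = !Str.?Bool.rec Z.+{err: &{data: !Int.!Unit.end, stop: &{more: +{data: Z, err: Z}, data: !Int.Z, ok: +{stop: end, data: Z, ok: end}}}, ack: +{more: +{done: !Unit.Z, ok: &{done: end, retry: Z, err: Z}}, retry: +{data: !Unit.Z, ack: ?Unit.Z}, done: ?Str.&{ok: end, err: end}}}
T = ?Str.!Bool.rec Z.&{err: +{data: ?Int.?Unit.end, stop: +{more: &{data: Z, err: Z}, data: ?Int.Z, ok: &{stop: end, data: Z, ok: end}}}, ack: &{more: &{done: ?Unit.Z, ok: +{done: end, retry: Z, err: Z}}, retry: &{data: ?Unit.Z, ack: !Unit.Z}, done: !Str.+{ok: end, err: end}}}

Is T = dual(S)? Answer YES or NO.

YES

!Str vs ?Str  ✓
  ?Bool vs !Bool  ✓
    rec Z vs rec Z  ✓ (binder kept)
      +{err,ack} vs &{err,ack}  ✓ labels match
        • err:
          &{data,stop} vs +{data,stop}  ✓ labels match
            • data:
              !Int vs ?Int  ✓
                !Unit vs ?Unit  ✓
                  end vs end  ✓
            • stop:
              &{more,data,ok} vs +{more,data,ok}  ✓ labels match
                • more:
                  +{data,err} vs &{data,err}  ✓ labels match
                    • data:
                      Z vs Z  ✓
                    • err:
                      Z vs Z  ✓
                • data:
                  !Int vs ?Int  ✓
                    Z vs Z  ✓
                • ok:
                  +{stop,data,ok} vs &{stop,data,ok}  ✓ labels match
                    • stop:
                      end vs end  ✓
                    • data:
                      Z vs Z  ✓
                    • ok:
                      end vs end  ✓
        • ack:
          +{more,retry,done} vs &{more,retry,done}  ✓ labels match
            • more:
              +{done,ok} vs &{done,ok}  ✓ labels match
                • done:
                  !Unit vs ?Unit  ✓
                    Z vs Z  ✓
                • ok:
                  &{done,retry,err} vs +{done,retry,err}  ✓ labels match
                    • done:
                      end vs end  ✓
                    • retry:
                      Z vs Z  ✓
                    • err:
                      Z vs Z  ✓
            • retry:
              +{data,ack} vs &{data,ack}  ✓ labels match
                • data:
                  !Unit vs ?Unit  ✓
                    Z vs Z  ✓
                • ack:
                  ?Unit vs !Unit  ✓
                    Z vs Z  ✓
            • done:
              ?Str vs !Str  ✓
                &{ok,err} vs +{ok,err}  ✓ labels match
                  • ok:
                    end vs end  ✓
                  • err:
                    end vs end  ✓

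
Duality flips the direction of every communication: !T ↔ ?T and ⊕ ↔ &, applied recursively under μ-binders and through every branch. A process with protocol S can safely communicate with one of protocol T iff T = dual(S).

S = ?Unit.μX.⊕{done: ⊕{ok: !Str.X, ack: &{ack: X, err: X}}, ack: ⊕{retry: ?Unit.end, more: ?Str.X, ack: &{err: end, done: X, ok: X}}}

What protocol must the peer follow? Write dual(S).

?Unit = !Unit
  μX = μX  (rec unchanged)
    ⊕{done,ack} = &{done,ack}  (⊕→&)
      • done:
        ⊕{ok,ack} = &{ok,ack}  (⊕→&)
          • ok:
            !Str = ?Str
              dual(X) = X
          • ack:
            &{ack,err} = ⊕{ack,err}  (&→⊕)
              • ack:
                dual(X) = X
              • err:
                dual(X) = X
      • ack:
        ⊕{retry,more,ack} = &{retry,more,ack}  (⊕→&)
          • retry:
            ?Unit = !Unit
              dual(end) = end
          • more:
            ?Str = !Str
              dual(X) = X
          • ack:
            &{err,done,ok} = ⊕{err,done,ok}  (&→⊕)
              • err:
                dual(end) = end
              • done:
                dual(X) = X
              • ok:
                dual(X) = X

!Unit.μX.&{done: &{ok: ?Str.X, ack: ⊕{ack: X, err: X}}, ack: &{retry: !Unit.end, more: !Str.X, ack: ⊕{err: end, done: X, ok: X}}}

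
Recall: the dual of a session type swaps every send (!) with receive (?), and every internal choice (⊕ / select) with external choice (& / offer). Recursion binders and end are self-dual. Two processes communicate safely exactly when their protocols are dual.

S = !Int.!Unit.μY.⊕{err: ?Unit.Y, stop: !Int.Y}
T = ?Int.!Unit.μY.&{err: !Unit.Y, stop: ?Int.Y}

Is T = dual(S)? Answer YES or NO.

!Int ‖ ?Int  ✓
  !Unit ‖ !Unit  ✗ same direction on both sides — not dual

NO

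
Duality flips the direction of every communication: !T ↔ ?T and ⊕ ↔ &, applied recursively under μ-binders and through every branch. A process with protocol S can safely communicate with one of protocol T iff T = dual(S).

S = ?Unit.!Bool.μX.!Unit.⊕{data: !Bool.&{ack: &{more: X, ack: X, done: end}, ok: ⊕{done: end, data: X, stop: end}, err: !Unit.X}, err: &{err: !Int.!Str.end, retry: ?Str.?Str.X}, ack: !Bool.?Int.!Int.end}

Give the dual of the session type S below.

!Unit.?Bool.μX.?Unit.&{data: ?Bool.⊕{ack: ⊕{more: X, ack: X, done: end}, ok: &{done: end, data: X, stop: end}, err: ?Unit.X}, err: ⊕{err: ?Int.?Str.end, retry: !Str.!Str.X}, ack: ?Bool.!Int.?Int.end}

?Unit ↦ !Unit
  !Bool ↦ ?Bool
    μX ↦ μX  (μ self-dual)
      !Unit ↦ ?Unit
        ⊕{data,err,ack} ↦ &{data,err,ack}  (⊕→&)
          [data]
            !Bool ↦ ?Bool
              &{ack,ok,err} ↦ ⊕{ack,ok,err}  (offer→select)
                [ack]
                  &{more,ack,done} ↦ ⊕{more,ack,done}  (offer→select)
                    [more]
                      X self-dual
                    [ack]
                      X self-dual
                    [done]
                      end self-dual
                [ok]
                  ⊕{done,data,stop} ↦ &{done,data,stop}  (⊕→&)
                    [done]
                      end self-dual
                    [data]
                      X self-dual
                    [stop]
                      end self-dual
                [err]
                  !Unit ↦ ?Unit
                    X self-dual
          [err]
            &{err,retry} ↦ ⊕{err,retry}  (offer→select)
              [err]
                !Int ↦ ?Int
                  !Str ↦ ?Str
                    end self-dual
              [retry]
                ?Str ↦ !Str
                  ?Str ↦ !Str
                    X self-dual
          [ack]
            !Bool ↦ ?Bool
              ?Int ↦ !Int
                !Int ↦ ?Int
                  end self-dual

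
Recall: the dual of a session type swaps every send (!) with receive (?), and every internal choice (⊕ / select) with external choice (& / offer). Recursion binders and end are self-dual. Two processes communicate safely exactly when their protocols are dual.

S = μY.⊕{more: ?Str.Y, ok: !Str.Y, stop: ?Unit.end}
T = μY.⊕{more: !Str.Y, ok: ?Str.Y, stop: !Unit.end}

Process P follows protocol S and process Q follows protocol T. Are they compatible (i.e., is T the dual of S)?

NO

μY vs μY  ok (rec unchanged)
  ⊕{more,ok,stop} vs ⊕{more,ok,stop}  ✗ choice polarity not flipped — not dual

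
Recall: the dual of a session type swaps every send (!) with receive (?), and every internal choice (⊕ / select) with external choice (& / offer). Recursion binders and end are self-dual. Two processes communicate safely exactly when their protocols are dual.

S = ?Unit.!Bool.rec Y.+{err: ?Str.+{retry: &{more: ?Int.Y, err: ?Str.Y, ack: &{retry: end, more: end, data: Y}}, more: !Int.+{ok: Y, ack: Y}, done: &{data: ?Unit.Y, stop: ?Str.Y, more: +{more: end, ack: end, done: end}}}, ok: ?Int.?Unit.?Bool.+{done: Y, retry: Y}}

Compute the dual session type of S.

?Unit ↦ !Unit
  !Bool ↦ ?Bool
    rec Y ↦ rec Y  (binder kept)
      +{err,ok} ↦ &{err,ok}  (internal→external)
        case err:
          ?Str ↦ !Str
            +{retry,more,done} ↦ &{retry,more,done}  (internal→external)
              case retry:
                &{more,err,ack} ↦ +{more,err,ack}  (external→internal)
                  case more:
                    ?Int ↦ !Int
                      Y self-dual
                  case err:
                    ?Str ↦ !Str
                      Y self-dual
                  case ack:
                    &{retry,more,data} ↦ +{retry,more,data}  (external→internal)
                      case retry:
                        end self-dual
                      case more:
                        end self-dual
                      case data:
                        Y self-dual
              case more:
                !Int ↦ ?Int
                  +{ok,ack} ↦ &{ok,ack}  (internal→external)
                    case ok:
                      Y self-dual
                    case ack:
                      Y self-dual
              case done:
                &{data,stop,more} ↦ +{data,stop,more}  (external→internal)
                  case data:
                    ?Unit ↦ !Unit
                      Y self-dual
                  case stop:
                    ?Str ↦ !Str
                      Y self-dual
                  case more:
                    +{more,ack,done} ↦ &{more,ack,done}  (internal→external)
                      case more:
                        end self-dual
                      case ack:
                        end self-dual
                      case done:
                        end self-dual
        case ok:
          ?Int ↦ !Int
            ?Unit ↦ !Unit
              ?Bool ↦ !Bool
                +{done,retry} ↦ &{done,retry}  (internal→external)
                  case done:
                    Y self-dual
                  case retry:
                    Y self-dual

!Unit.?Bool.rec Y.&{err: !Str.&{retry: +{more: !Int.Y, err: !Str.Y, ack: +{retry: end, more: end, data: Y}}, more: ?Int.&{ok: Y, ack: Y}, done: +{data: !Unit.Y, stop: !Str.Y, more: &{more: end, ack: end, done: end}}}, ok: !Int.!Unit.!Bool.&{done: Y, retry: Y}}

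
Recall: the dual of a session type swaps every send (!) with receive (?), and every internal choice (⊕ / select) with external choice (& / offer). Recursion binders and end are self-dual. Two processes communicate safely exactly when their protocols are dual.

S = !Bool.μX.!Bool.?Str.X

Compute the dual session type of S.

!Bool = ?Bool
  μX = μX  (binder kept)
    !Bool = ?Bool
      ?Str = !Str
        dual(X) = X

?Bool.μX.?Bool.!Str.X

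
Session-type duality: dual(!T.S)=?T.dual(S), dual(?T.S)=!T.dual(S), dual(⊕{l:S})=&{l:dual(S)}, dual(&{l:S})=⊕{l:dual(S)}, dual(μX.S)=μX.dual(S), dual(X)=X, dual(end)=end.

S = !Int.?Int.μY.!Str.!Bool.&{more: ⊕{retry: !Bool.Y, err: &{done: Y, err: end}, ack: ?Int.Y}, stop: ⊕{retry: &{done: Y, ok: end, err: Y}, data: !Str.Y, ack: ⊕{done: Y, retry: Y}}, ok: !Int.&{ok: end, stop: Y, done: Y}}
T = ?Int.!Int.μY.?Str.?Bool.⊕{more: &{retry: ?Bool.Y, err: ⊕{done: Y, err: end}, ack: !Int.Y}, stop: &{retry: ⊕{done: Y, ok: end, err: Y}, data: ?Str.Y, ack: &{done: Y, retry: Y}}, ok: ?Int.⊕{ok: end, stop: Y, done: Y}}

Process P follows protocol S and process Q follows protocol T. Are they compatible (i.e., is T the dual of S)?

YES

!Int vs ?Int  ✓
  ?Int vs !Int  ✓
    μY vs μY  ✓ (binder kept)
      !Str vs ?Str  ✓
        !Bool vs ?Bool  ✓
          &{more,stop,ok} vs ⊕{more,stop,ok}  ✓ label sets agree
            • more:
              ⊕{retry,err,ack} vs &{retry,err,ack}  ✓ label sets agree
                • retry:
                  !Bool vs ?Bool  ✓
                    Y vs Y  ✓
                • err:
                  &{done,err} vs ⊕{done,err}  ✓ label sets agree
                    • done:
                      Y vs Y  ✓
                    • err:
                      end vs end  ✓
                • ack:
                  ?Int vs !Int  ✓
                    Y vs Y  ✓
            • stop:
              ⊕{retry,data,ack} vs &{retry,data,ack}  ✓ label sets agree
                • retry:
                  &{done,ok,err} vs ⊕{done,ok,err}  ✓ label sets agree
                    • done:
                      Y vs Y  ✓
                    • ok:
                      end vs end  ✓
                    • err:
                      Y vs Y  ✓
                • data:
                  !Str vs ?Str  ✓
                    Y vs Y  ✓
                • ack:
                  ⊕{done,retry} vs &{done,retry}  ✓ label sets agree
                    • done:
                      Y vs Y  ✓
                    • retry:
                      Y vs Y  ✓
            • ok:
              !Int vs ?Int  ✓
                &{ok,stop,done} vs ⊕{ok,stop,done}  ✓ label sets agree
                  • ok:
                    end vs end  ✓
                  • stop:
                    Y vs Y  ✓
                  • done:
                    Y vs Y  ✓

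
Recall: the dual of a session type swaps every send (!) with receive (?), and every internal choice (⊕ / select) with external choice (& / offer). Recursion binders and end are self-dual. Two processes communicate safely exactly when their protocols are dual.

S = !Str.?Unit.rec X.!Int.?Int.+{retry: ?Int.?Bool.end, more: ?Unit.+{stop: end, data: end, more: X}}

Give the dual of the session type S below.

?Str.!Unit.rec X.?Int.!Int.&{retry: !Int.!Bool.end, more: !Unit.&{stop: end, data: end, more: X}}

!Str = ?Str
  ?Unit = !Unit
    rec X = rec X  (μ self-dual)
      !Int = ?Int
        ?Int = !Int
          +{retry,more} = &{retry,more}  (select→offer)
            [retry]
              ?Int = !Int
                ?Bool = !Bool
                  end self-dual
            [more]
              ?Unit = !Unit
                +{stop,data,more} = &{stop,data,more}  (select→offer)
                  [stop]
                    end self-dual
                  [data]
                    end self-dual
                  [more]
                    X self-dual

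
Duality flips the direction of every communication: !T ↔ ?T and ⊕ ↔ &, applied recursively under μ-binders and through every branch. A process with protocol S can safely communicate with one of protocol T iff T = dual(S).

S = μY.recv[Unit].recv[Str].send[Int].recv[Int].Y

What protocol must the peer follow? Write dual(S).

μY = μY  (binder kept)
  recv[Unit] = send[Unit]
    recv[Str] = send[Str]
      send[Int] = recv[Int]
        recv[Int] = send[Int]
          Y ↦ Y

μY.send[Unit].send[Str].recv[Int].send[Int].Y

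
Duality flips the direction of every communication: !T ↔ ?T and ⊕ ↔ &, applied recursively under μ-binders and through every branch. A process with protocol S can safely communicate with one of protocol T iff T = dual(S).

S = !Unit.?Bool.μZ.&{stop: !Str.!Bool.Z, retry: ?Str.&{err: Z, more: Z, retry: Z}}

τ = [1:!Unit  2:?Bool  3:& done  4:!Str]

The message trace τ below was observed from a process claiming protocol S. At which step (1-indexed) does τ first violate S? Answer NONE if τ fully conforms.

@1 !Unit  ✓  state: ?Bool.μZ.…
@2 ?Bool  ✓  state: μZ.…
@3 got & done, protocol expects & stop or & retry  ✗

3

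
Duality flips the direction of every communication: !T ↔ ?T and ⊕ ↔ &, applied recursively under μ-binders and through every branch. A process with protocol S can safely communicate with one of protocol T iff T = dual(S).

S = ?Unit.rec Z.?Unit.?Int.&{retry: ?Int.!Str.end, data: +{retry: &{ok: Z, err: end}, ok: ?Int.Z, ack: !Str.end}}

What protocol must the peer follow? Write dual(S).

!Unit.rec Z.!Unit.!Int.+{retry: !Int.?Str.end, data: &{retry: +{ok: Z, err: end}, ok: !Int.Z, ack: ?Str.end}}

?Unit ↦ !Unit
  rec Z ↦ rec Z  (binder kept)
    ?Unit ↦ !Unit
      ?Int ↦ !Int
        &{retry,data} ↦ +{retry,data}  (external→internal)
          • retry:
            ?Int ↦ !Int
              !Str ↦ ?Str
                end self-dual
          • data:
            +{retry,ok,ack} ↦ &{retry,ok,ack}  (internal→external)
              • retry:
                &{ok,err} ↦ +{ok,err}  (external→internal)
                  • ok:
                    Z self-dual
                  • err:
                    end self-dual
              • ok:
                ?Int ↦ !Int
                  Z self-dual
              • ack:
                !Str ↦ ?Str
                  end self-dual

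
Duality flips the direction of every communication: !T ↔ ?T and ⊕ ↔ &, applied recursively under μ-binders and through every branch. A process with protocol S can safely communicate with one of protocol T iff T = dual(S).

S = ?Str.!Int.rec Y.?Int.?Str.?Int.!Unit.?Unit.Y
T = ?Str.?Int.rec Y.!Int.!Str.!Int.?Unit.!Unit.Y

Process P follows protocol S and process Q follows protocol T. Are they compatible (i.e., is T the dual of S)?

?Str ‖ ?Str  ✗ same direction on both sides — not dual

NO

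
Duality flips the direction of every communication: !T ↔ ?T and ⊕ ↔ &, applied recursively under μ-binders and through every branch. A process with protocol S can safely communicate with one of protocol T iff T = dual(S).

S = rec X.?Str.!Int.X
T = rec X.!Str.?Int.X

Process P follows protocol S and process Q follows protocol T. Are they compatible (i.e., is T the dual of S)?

rec X vs rec X  ok (binder kept)
  ?Str vs !Str  ok
    !Int vs ?Int  ok
      X vs X  ok

YES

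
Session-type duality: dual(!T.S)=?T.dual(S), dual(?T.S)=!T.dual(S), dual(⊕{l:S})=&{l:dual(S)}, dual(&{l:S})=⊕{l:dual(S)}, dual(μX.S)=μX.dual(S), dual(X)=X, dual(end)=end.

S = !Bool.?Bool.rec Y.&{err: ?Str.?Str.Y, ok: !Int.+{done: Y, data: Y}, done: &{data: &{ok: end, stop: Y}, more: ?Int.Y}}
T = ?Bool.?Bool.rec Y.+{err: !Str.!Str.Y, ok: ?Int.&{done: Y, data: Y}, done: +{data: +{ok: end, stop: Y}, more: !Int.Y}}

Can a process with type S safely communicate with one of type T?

NO

!Bool | ?Bool  ✓
  ?Bool | ?Bool  ✗ same direction on both sides — not dual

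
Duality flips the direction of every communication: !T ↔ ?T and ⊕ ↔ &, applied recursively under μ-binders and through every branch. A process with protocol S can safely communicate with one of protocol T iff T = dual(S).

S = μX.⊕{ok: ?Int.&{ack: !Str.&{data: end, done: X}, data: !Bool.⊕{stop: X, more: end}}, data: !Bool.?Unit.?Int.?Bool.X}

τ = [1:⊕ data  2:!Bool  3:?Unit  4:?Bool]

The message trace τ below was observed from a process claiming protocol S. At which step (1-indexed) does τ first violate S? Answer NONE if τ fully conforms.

@1 ⊕ data  match  state: !Bool.?Unit.?Int.?Bool.μX.…
@2 !Bool  match  state: ?Unit.?Int.?Bool.μX.…
@3 ?Unit  match  state: ?Int.?Bool.μX.…
@4 got ?Bool, protocol expects ?Int  ✗

4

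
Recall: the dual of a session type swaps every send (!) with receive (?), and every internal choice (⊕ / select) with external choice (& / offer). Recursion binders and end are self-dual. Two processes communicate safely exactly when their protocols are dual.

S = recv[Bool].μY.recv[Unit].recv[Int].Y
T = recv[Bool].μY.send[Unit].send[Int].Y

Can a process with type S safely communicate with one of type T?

recv[Bool] ‖ recv[Bool]  ✗ same direction on both sides — not dual

NO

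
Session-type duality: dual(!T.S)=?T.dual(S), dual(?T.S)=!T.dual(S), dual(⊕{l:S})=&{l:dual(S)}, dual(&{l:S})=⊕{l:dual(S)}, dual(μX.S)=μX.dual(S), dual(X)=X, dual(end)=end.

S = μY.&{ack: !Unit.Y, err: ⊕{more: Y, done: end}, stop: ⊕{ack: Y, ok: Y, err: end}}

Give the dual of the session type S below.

μY ↦ μY  (binder kept)
  &{ack,err,stop} ↦ ⊕{ack,err,stop}  (external→internal)
    case ack:
      !Unit ↦ ?Unit
        Y self-dual
    case err:
      ⊕{more,done} ↦ &{more,done}  (internal→external)
        case more:
          Y self-dual
        case done:
          end self-dual
    case stop:
      ⊕{ack,ok,err} ↦ &{ack,ok,err}  (internal→external)
        case ack:
          Y self-dual
        case ok:
          Y self-dual
        case err:
          end self-dual

μY.⊕{ack: ?Unit.Y, err: &{more: Y, done: end}, stop: &{ack: Y, ok: Y, err: end}}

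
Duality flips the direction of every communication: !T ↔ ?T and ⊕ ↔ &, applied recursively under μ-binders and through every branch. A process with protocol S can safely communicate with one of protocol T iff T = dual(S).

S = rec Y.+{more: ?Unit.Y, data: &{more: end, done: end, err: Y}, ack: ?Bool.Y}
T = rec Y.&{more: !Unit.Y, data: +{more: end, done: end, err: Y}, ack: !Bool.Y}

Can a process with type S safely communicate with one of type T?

YES

rec Y vs rec Y  match (μ self-dual)
  +{more,data,ack} vs &{more,data,ack}  match labels match
    case more:
      ?Unit vs !Unit  match
        Y vs Y  match
    case data:
      &{more,done,err} vs +{more,done,err}  match labels match
        case more:
          end vs end  match
        case done:
          end vs end  match
        case err:
          Y vs Y  match
    case ack:
      ?Bool vs !Bool  match
        Y vs Y  match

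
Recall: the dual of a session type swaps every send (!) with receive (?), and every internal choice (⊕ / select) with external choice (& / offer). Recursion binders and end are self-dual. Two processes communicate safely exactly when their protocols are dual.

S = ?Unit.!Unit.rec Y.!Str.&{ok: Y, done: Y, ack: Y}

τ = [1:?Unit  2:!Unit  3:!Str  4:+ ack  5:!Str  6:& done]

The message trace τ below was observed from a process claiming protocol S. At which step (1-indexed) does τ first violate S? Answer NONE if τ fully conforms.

[1] ?Unit  ok  residual = !Unit.rec Y.…
[2] !Unit  ok  residual = rec Y.…
[3] !Str  ok  residual = &{ok: rec Y.…, done: rec Y.…, ack: rec Y.…}
[4] got + ack, protocol expects & ok or & done or & ack  ✗

4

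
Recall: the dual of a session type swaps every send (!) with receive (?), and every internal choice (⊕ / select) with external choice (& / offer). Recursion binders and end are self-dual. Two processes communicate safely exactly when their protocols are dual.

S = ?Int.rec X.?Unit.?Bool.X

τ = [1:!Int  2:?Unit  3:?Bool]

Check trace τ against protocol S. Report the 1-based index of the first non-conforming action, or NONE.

[1] got !Int, protocol expects ?Int  ✗

1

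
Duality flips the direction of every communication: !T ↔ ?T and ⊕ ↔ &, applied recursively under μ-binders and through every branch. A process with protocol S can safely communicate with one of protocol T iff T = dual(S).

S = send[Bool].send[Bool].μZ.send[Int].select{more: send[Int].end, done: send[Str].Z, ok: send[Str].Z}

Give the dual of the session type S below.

send[Bool] = recv[Bool]
  send[Bool] = recv[Bool]
    μZ = μZ  (rec unchanged)
      send[Int] = recv[Int]
        select{more,done,ok} = offer{more,done,ok}  (select→offer)
          case more:
            send[Int] = recv[Int]
              dual(end) = end
          case done:
            send[Str] = recv[Str]
              dual(Z) = Z
          case ok:
            send[Str] = recv[Str]
              dual(Z) = Z

recv[Bool].recv[Bool].μZ.recv[Int].offer{more: recv[Int].end, done: recv[Str].Z, ok: recv[Str].Z}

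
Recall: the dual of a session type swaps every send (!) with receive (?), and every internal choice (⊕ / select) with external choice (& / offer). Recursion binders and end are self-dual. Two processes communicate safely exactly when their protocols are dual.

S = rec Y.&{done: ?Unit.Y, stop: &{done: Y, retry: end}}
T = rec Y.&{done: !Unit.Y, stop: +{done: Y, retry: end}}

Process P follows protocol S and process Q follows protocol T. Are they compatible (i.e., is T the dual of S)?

rec Y | rec Y  ok (binder kept)
  &{done,stop} | &{done,stop}  ✗ choice polarity not flipped — not dual

NO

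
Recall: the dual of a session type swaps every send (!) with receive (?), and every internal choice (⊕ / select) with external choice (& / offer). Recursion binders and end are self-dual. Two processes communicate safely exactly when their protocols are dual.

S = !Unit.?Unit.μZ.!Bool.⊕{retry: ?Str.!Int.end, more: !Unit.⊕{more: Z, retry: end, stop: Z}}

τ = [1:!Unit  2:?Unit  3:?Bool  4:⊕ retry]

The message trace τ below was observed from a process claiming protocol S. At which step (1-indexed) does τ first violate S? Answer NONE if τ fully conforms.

3

step 1: !Unit  ✓  now at ?Unit.μZ.…
step 2: ?Unit  ✓  now at μZ.…
step 3: got ?Bool, protocol expects !Bool  ✗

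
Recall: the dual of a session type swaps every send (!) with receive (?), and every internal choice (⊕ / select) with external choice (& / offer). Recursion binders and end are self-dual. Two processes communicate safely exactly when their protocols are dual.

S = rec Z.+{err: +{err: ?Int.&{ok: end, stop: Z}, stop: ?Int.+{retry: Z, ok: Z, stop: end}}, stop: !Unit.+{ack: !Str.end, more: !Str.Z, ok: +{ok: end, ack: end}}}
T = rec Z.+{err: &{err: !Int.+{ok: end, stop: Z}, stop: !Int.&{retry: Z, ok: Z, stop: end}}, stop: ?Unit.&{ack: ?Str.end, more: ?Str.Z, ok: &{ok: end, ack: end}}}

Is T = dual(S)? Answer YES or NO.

NO

rec Z ‖ rec Z  ✓ (μ self-dual)
  +{err,stop} ‖ +{err,stop}  ✗ choice polarity not flipped — not dual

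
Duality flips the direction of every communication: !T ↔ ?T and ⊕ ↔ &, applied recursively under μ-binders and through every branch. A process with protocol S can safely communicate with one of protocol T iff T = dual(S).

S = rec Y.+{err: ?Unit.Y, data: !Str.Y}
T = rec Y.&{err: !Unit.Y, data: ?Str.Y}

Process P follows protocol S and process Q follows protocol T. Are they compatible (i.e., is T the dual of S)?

YES

rec Y | rec Y  ok (binder kept)
  +{err,data} | &{err,data}  ok label sets agree
    case err:
      ?Unit | !Unit  ok
        Y | Y  ok
    case data:
      !Str | ?Str  ok
        Y | Y  ok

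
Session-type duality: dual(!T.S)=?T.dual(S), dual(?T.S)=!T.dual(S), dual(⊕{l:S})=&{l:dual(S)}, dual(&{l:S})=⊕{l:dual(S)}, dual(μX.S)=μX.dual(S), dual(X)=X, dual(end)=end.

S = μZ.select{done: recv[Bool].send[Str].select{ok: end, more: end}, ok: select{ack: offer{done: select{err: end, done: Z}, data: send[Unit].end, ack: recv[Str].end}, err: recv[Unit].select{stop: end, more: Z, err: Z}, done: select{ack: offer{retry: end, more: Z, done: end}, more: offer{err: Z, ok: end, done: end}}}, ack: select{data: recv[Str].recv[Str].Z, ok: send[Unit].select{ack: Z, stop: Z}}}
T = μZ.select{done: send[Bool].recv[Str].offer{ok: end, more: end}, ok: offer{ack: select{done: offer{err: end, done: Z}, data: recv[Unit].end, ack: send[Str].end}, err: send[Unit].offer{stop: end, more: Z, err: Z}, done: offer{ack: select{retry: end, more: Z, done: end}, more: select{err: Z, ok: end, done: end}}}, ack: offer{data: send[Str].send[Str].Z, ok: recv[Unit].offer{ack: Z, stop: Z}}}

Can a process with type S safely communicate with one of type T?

μZ | μZ  ✓ (binder kept)
  select{done,ok,ack} | select{done,ok,ack}  ✗ choice polarity not flipped — not dual

NO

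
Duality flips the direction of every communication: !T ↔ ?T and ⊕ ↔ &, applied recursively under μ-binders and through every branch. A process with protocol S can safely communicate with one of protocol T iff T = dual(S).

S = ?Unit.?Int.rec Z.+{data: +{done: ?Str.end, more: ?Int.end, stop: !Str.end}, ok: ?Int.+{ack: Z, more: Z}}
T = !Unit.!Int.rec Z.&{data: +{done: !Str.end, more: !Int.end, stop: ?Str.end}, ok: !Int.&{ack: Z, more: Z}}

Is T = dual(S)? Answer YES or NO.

NO

?Unit vs !Unit  ok
  ?Int vs !Int  ok
    rec Z vs rec Z  ok (binder kept)
      +{data,ok} vs &{data,ok}  ok labels match
        [data]
          +{done,more,stop} vs +{done,more,stop}  ✗ choice polarity not flipped — not dual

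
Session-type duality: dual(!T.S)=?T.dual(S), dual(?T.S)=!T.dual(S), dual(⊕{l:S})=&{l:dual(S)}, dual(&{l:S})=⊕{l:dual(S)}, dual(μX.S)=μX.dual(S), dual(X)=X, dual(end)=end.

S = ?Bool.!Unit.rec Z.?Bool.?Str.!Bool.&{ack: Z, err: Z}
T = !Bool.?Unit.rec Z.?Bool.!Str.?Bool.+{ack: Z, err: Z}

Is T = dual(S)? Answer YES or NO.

?Bool ‖ !Bool  ok
  !Unit ‖ ?Unit  ok
    rec Z ‖ rec Z  ok (μ self-dual)
      ?Bool ‖ ?Bool  ✗ same direction on both sides — not dual

NO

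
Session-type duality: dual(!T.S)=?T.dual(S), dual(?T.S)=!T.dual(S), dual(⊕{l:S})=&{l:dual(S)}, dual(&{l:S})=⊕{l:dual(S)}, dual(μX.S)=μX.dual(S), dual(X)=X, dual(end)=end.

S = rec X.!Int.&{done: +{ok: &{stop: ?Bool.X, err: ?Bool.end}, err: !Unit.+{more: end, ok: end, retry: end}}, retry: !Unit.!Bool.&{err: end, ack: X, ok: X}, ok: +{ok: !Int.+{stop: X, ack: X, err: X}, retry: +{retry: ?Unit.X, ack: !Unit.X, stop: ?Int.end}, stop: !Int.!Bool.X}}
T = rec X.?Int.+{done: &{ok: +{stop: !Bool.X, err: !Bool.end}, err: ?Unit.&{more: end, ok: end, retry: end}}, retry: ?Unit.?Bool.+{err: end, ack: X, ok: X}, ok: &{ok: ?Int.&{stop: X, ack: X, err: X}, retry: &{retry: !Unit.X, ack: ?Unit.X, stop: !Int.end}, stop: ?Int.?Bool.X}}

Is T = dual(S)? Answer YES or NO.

YES

rec X vs rec X  ok (μ self-dual)
  !Int vs ?Int  ok
    &{done,retry,ok} vs +{done,retry,ok}  ok label sets agree
      case done:
        +{ok,err} vs &{ok,err}  ok label sets agree
          case ok:
            &{stop,err} vs +{stop,err}  ok label sets agree
              case stop:
                ?Bool vs !Bool  ok
                  X vs X  ok
              case err:
                ?Bool vs !Bool  ok
                  end vs end  ok
          case err:
            !Unit vs ?Unit  ok
              +{more,ok,retry} vs &{more,ok,retry}  ok label sets agree
                case more:
                  end vs end  ok
                case ok:
                  end vs end  ok
                case retry:
                  end vs end  ok
      case retry:
        !Unit vs ?Unit  ok
          !Bool vs ?Bool  ok
            &{err,ack,ok} vs +{err,ack,ok}  ok label sets agree
              case err:
                end vs end  ok
              case ack:
                X vs X  ok
              case ok:
                X vs X  ok
      case ok:
        +{ok,retry,stop} vs &{ok,retry,stop}  ok label sets agree
          case ok:
            !Int vs ?Int  ok
              +{stop,ack,err} vs &{stop,ack,err}  ok label sets agree
                case stop:
                  X vs X  ok
                case ack:
                  X vs X  ok
                case err:
                  X vs X  ok
          case retry:
            +{retry,ack,stop} vs &{retry,ack,stop}  ok label sets agree
              case retry:
                ?Unit vs !Unit  ok
                  X vs X  ok
              case ack:
                !Unit vs ?Unit  ok
                  X vs X  ok
              case stop:
                ?Int vs !Int  ok
                  end vs end  ok
          case stop:
            !Int vs ?Int  ok
              !Bool vs ?Bool  ok
                X vs X  ok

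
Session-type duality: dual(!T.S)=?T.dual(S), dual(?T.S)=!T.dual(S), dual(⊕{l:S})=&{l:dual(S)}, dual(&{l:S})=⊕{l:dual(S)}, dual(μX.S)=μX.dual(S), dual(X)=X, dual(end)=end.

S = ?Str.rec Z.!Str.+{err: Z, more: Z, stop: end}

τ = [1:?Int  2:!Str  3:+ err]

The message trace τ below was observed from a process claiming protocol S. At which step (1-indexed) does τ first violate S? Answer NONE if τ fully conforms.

1

step 1: got ?Int, protocol expects ?Str  ✗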